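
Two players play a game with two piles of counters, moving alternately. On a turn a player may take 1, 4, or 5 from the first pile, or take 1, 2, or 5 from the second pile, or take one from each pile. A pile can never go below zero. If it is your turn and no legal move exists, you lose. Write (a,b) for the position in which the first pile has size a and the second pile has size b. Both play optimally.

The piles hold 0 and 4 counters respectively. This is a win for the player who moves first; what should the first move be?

Positions with no move are L. A position that does have a move is losing for the player to move precisely when every available move leads to a winning position for the opponent. Fill in the labels:
No move ever increases a pile, so every position that can arise here has a ≤ 0 and b ≤ 4; it is enough to label the cells with 0 ≤ a ≤ 0 and 0 ≤ b ≤ 4.
Every move lowers a or b (never raises either), so fill the grid row by row in increasing a, and left to right within a row: each cell's successors are then already labelled.
      b=0  b=1  b=2  b=3  b=4
a=0:    L    W    W    L    W
Cells with no legal move (terminal, hence L): (0,0).
The remaining L cells, each justified by listing all of its moves:
(0,3): →(0,2)(W), (0,1)(W) — all W, so L
Every other cell has at least one move into one of the L cells above, so it is W.
From (0,4), the L positions reachable in one move are: (0,3).

Move to (0,3).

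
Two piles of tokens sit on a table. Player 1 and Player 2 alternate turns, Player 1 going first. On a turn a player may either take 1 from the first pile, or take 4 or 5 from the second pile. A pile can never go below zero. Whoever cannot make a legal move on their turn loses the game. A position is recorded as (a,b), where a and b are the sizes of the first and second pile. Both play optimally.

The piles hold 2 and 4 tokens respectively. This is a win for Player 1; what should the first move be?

Move to (1,4).

Positions with no move are L. A position that does have a move is losing for the player to move precisely when every available move leads to a winning position for the opponent. Fill in the labels:
No move ever increases a pile, so every position that can arise here has a ≤ 2 and b ≤ 4; it is enough to label the cells with 0 ≤ a ≤ 2 and 0 ≤ b ≤ 4.
Every move lowers a or b (never raises either), so fill the grid row by row in increasing a, and left to right within a row: each cell's successors are then already labelled.
      b=0  b=1  b=2  b=3  b=4
a=0:    L    L    L    L    W
a=1:    W    W    W    W    L
a=2:    L    L    L    L    W
Cells with no legal move (terminal, hence L): (0,0), (0,1), (0,2), (0,3).
The remaining L cells, each justified by listing all of its moves:
(1,4): L (options (0,4)(W), (1,0)(W) are all W)
(2,0): L (sole option (1,0)(W) is W)
(2,1): L (sole option (1,1)(W) is W)
(2,2): L (sole option (1,2)(W) is W)
(2,3): L (sole option (1,3)(W) is W)
Every other cell has at least one move into one of the L cells above, so it is W.
From (2,4), the L positions reachable in one move are: (1,4), (2,0). Any move reaching one of these is winning.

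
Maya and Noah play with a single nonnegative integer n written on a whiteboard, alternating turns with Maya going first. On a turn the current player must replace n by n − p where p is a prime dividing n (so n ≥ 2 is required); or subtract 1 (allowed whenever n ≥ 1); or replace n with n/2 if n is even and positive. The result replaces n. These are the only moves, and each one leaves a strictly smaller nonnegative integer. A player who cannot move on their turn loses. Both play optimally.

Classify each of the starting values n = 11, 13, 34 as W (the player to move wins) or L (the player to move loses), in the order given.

11: W, 13: W, 34: L

Build the W/L table. Terminal = L. A non-terminal position is W if it has a move to some L; otherwise it is L.
n=0: no move → L
n=1: W (go to 0, an L position)
n=2: W (go to 0, an L position)
n=3: W (go to 0, an L position)
n=4: L (options 2(W), 3(W) are all W)
n=5: W (go to 0, an L position)
n=6: W (go to 4, an L position)
n=7: W (go to 0, an L position)
n=8: W (go to 4, an L position)
n=9: L (options 6(W), 8(W) are all W)
n=10: W (go to 9, an L position)
n=11: W (go to 0, an L position)
n=12: W (go to 9, an L position)
n=13: W (go to 0, an L position)
n=14: L (options 7(W), 12(W), 13(W) are all W)
n=15: W (go to 14, an L position)
n=16: W (go to 14, an L position)
n=17: W (go to 0, an L position)
n=18: W (go to 9, an L position)
n=19: W (go to 0, an L position)
n=20: L (options 10(W), 15(W), 18(W), 19(W) are all W)
n=21: W (go to 14, an L position)
n=22: W (go to 20, an L position)
n=23: W (go to 0, an L position)
n=24: L (options 12(W), 21(W), 22(W), 23(W) are all W)
n=25: W (go to 20, an L position)
n=26: W (go to 24, an L position)
n=27: W (go to 24, an L position)
n=28: W (go to 14, an L position)
n=29: W (go to 0, an L position)
n=30: L (options 15(W), 25(W), 27(W), 28(W), 29(W) are all W)
n=31: W (go to 0, an L position)
n=32: W (go to 30, an L position)
n=33: W (go to 30, an L position)
n=34: L (options 17(W), 32(W), 33(W) are all W)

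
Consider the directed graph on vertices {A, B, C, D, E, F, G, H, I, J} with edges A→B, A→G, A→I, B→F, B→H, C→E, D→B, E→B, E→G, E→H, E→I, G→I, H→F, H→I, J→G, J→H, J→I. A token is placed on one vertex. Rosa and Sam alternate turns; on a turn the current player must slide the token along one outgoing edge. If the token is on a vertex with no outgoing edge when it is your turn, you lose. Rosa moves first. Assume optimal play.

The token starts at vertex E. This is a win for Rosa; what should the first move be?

Label each position W (a win for the player to move) or L (a loss). A position with no legal move is L; any other position is W exactly when some move reaches an L, and L when every move reaches a W.
Every edge goes from a vertex to one that appears earlier in the order I, F, H, G, B, E, A, D, J, C, so processing vertices in that order labels each vertex after all of its successors.
I: no outgoing edge → L
F: no outgoing edge → L
H: →F(L), so W
G: →I(L), so W
B: →F(L), so W
E: →I(L), so W
A: →I(L), so W
D: →B(W) only, which is W, so L
J: →I(L), so W
C: →E(W) only, which is W, so L
From E, the L positions reachable in one move are: I.

Move to I.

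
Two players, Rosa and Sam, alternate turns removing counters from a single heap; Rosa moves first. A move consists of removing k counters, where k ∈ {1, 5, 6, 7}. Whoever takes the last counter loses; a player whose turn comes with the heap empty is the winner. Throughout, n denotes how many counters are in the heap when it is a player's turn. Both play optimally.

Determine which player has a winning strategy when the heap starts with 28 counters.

Label each position W (a win for the player to move) or L (a loss). A position with no legal move is W; any other position is W exactly when some move reaches an L, and L when every move reaches a W.
n=0: no move; the opponent has just taken the last counter and therefore loses → W
n=1: →0(W) only, which is W, so L
n=2: →1(L), so W
n=3: →2(W) only, which is W, so L
n=4: →3(L), so W
n=5: →4(W), 0(W) — all W, so L
n=6: →5(L), so W
n=7: →1(L), so W
n=8: →3(L), so W
n=9: →3(L), so W
n=10: →5(L), so W
n=11: →5(L), so W
n=12: →5(L), so W
n=13: →12(W), 8(W), 7(W), 6(W) — all W, so L
n=14: →13(L), so W
n=15: →14(W), 10(W), 9(W), 8(W) — all W, so L
n=16: →15(L), so W
n=17: →16(W), 12(W), 11(W), 10(W) — all W, so L
n=18: →17(L), so W
n=19: →13(L), so W
n=20: →15(L), so W
n=21: →15(L), so W
n=22: →17(L), so W
n=23: →17(L), so W
n=24: →17(L), so W
n=25: →24(W), 20(W), 19(W), 18(W) — all W, so L
n=26: →25(L), so W
n=27: →26(W), 22(W), 21(W), 20(W) — all W, so L
n=28: →27(L), so W
From 28 Rosa can remove 1, leaving 27, reaching an L position.

Rosa wins.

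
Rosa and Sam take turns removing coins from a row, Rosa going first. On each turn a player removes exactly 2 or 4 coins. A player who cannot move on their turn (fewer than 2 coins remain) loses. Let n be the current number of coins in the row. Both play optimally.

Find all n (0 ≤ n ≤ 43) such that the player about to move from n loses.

Classify positions by backward induction: terminal positions (no move available) are L. From any other position, the mover wins iff some move reaches an L.
n=0: no move → L
n=1: no move → L
n=2: reaches L-position 0 → W
n=3: reaches L-position 1 → W
n=4: reaches L-position 0 → W
n=5: reaches L-position 1 → W
n=6: only reaches 4(W), 2(W), all W → L
n=7: only reaches 5(W), 3(W), all W → L
n=8: reaches L-position 6 → W
n=9: reaches L-position 7 → W
n=10: reaches L-position 6 → W
n=11: reaches L-position 7 → W
n=12: only reaches 10(W), 8(W), all W → L
n=13: only reaches 11(W), 9(W), all W → L
n=14: reaches L-position 12 → W
n=15: reaches L-position 13 → W
n=16: reaches L-position 12 → W
n=17: reaches L-position 13 → W
n=18: only reaches 16(W), 14(W), all W → L
n=19: only reaches 17(W), 15(W), all W → L
n=20: reaches L-position 18 → W
n=21: reaches L-position 19 → W
n=22: reaches L-position 18 → W
n=23: reaches L-position 19 → W
n=24: only reaches 22(W), 20(W), all W → L
n=25: only reaches 23(W), 21(W), all W → L
n=26: reaches L-position 24 → W
n=27: reaches L-position 25 → W
n=28: reaches L-position 24 → W
n=29: reaches L-position 25 → W
n=30: only reaches 28(W), 26(W), all W → L
n=31: only reaches 29(W), 27(W), all W → L
n=32: reaches L-position 30 → W
n=33: reaches L-position 31 → W
n=34: reaches L-position 30 → W
n=35: reaches L-position 31 → W
n=36: only reaches 34(W), 32(W), all W → L
n=37: only reaches 35(W), 33(W), all W → L
n=38: reaches L-position 36 → W
n=39: reaches L-position 37 → W
n=40: reaches L-position 36 → W
n=41: reaches L-position 37 → W
n=42: only reaches 40(W), 38(W), all W → L
n=43: only reaches 41(W), 39(W), all W → L
The losing starting values of n are exactly the entries labelled L in this table (16 of them).

0, 1, 6, 7, 12, 13, 18, 19, 24, 25, 30, 31, 36, 37, 42, 43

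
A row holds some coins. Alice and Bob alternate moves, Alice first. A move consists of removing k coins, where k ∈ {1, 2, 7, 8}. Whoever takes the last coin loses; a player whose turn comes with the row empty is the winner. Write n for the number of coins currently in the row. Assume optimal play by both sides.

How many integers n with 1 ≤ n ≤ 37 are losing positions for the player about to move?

Classify positions by backward induction: terminal positions (no move available) are W. From any other position, the mover wins iff some move reaches an L.
n=0: no move; the opponent has just taken the last coin and therefore loses → W
n=1: L (sole option 0(W) is W)
n=2: W (go to 1, an L position)
n=3: W (go to 1, an L position)
n=4: L (options 3(W), 2(W) are all W)
n=5: W (go to 4, an L position)
n=6: W (go to 4, an L position)
n=7: L (options 6(W), 5(W), 0(W) are all W)
n=8: W (go to 7, an L position)
n=9: W (go to 7, an L position)
n=10: L (options 9(W), 8(W), 3(W), 2(W) are all W)
n=11: W (go to 10, an L position)
n=12: W (go to 10, an L position)
n=13: L (options 12(W), 11(W), 6(W), 5(W) are all W)
n=14: W (go to 13, an L position)
n=15: W (go to 13, an L position)
n=16: L (options 15(W), 14(W), 9(W), 8(W) are all W)
n=17: W (go to 16, an L position)
n=18: W (go to 16, an L position)
n=19: L (options 18(W), 17(W), 12(W), 11(W) are all W)
n=20: W (go to 19, an L position)
n=21: W (go to 19, an L position)
n=22: L (options 21(W), 20(W), 15(W), 14(W) are all W)
n=23: W (go to 22, an L position)
n=24: W (go to 22, an L position)
n=25: L (options 24(W), 23(W), 18(W), 17(W) are all W)
n=26: W (go to 25, an L position)
n=27: W (go to 25, an L position)
n=28: L (options 27(W), 26(W), 21(W), 20(W) are all W)
n=29: W (go to 28, an L position)
n=30: W (go to 28, an L position)
n=31: L (options 30(W), 29(W), 24(W), 23(W) are all W)
n=32: W (go to 31, an L position)
n=33: W (go to 31, an L position)
n=34: L (options 33(W), 32(W), 27(W), 26(W) are all W)
n=35: W (go to 34, an L position)
n=36: W (go to 34, an L position)
n=37: L (options 36(W), 35(W), 30(W), 29(W) are all W)
L entries with 1 ≤ n ≤ 37 (the range starts at n=1): n = 1, 4, 7, 10, 13, 16, 19, 22, 25, 28, 31, 34, 37; that makes 13.

13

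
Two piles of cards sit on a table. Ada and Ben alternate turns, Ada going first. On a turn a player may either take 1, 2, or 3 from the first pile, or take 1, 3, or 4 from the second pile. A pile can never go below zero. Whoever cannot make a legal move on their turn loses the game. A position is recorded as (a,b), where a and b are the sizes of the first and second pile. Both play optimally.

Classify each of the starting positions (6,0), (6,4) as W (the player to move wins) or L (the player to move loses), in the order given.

(6,0): W, (6,4): L

Positions with no move are L. A position that does have a move is losing for the player to move precisely when every available move leads to a winning position for the opponent. Fill in the labels:
No move ever increases a pile, so every position that can arise here has a ≤ 6 and b ≤ 4; it is enough to label the cells with 0 ≤ a ≤ 6 and 0 ≤ b ≤ 4.
Every move lowers a or b (never raises either), so fill the grid row by row in increasing a, and left to right within a row: each cell's successors are then already labelled.
      b=0  b=1  b=2  b=3  b=4
a=0:    L    W    L    W    W
a=1:    W    L    W    L    W
a=2:    W    W    W    W    L
a=3:    W    W    W    W    W
a=4:    L    W    L    W    W
a=5:    W    L    W    L    W
a=6:    W    W    W    W    L
Cells with no legal move (terminal, hence L): (0,0).
The remaining L cells, each justified by listing all of its moves:
(0,2): L (sole option (0,1)(W) is W)
(1,1): L (options (0,1)(W), (1,0)(W) are all W)
(1,3): L (options (0,3)(W), (1,2)(W), (1,0)(W) are all W)
(2,4): L (options (1,4)(W), (0,4)(W), (2,3)(W), (2,1)(W), (2,0)(W) are all W)
(4,0): L (options (3,0)(W), (2,0)(W), (1,0)(W) are all W)
(4,2): L (options (3,2)(W), (2,2)(W), (1,2)(W), (4,1)(W) are all W)
(5,1): L (options (4,1)(W), (3,1)(W), (2,1)(W), (5,0)(W) are all W)
(5,3): L (options (4,3)(W), (3,3)(W), (2,3)(W), (5,2)(W), (5,0)(W) are all W)
(6,4): L (options (5,4)(W), (4,4)(W), (3,4)(W), (6,3)(W), (6,1)(W), (6,0)(W) are all W)
Every other cell has at least one move into one of the L cells above, so it is W.
(6,0): the move to (4,0) reaches an L cell, so W
(6,4): one of the L cells justified above, so L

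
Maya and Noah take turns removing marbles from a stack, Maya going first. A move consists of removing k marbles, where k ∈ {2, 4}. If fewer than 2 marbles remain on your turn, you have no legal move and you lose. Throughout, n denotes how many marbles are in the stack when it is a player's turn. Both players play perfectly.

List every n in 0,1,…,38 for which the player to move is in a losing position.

0, 1, 6, 7, 12, 13, 18, 19, 24, 25, 30, 31, 36, 37

Work bottom-up. With no move the player to move loses. Otherwise the position is W if at least one move leads to an L position for the opponent, and L if every move leads to a W.
n=0: no move → L
n=1: no move → L
n=2: →0(L), so W
n=3: →1(L), so W
n=4: →0(L), so W
n=5: →1(L), so W
n=6: →4(W), 2(W) — all W, so L
n=7: →5(W), 3(W) — all W, so L
n=8: →6(L), so W
n=9: →7(L), so W
n=10: →6(L), so W
n=11: →7(L), so W
n=12: →10(W), 8(W) — all W, so L
n=13: →11(W), 9(W) — all W, so L
n=14: →12(L), so W
n=15: →13(L), so W
n=16: →12(L), so W
n=17: →13(L), so W
n=18: →16(W), 14(W) — all W, so L
n=19: →17(W), 15(W) — all W, so L
n=20: →18(L), so W
n=21: →19(L), so W
n=22: →18(L), so W
n=23: →19(L), so W
n=24: →22(W), 20(W) — all W, so L
n=25: →23(W), 21(W) — all W, so L
n=26: →24(L), so W
n=27: →25(L), so W
n=28: →24(L), so W
n=29: →25(L), so W
n=30: →28(W), 26(W) — all W, so L
n=31: →29(W), 27(W) — all W, so L
n=32: →30(L), so W
n=33: →31(L), so W
n=34: →30(L), so W
n=35: →31(L), so W
n=36: →34(W), 32(W) — all W, so L
n=37: →35(W), 33(W) — all W, so L
n=38: →36(L), so W
Reading off the rows marked L gives the requested list; there are 14 such values of n.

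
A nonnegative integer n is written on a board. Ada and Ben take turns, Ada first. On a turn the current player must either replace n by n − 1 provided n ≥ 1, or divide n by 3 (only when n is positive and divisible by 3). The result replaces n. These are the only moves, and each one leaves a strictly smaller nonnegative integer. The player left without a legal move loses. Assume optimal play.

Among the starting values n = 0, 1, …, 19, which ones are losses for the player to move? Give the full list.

0, 2, 4, 7, 9, 11, 13, 15, 17, 19

Classify positions by backward induction: terminal positions (no move available) are L. From any other position, the mover wins iff some move reaches an L.
n=0: no move → L
n=1: can move to 0, which is L ⇒ W
n=2: the only move is to 1(W), a W ⇒ L
n=3: can move to 2, which is L ⇒ W
n=4: the only move is to 3(W), a W ⇒ L
n=5: can move to 4, which is L ⇒ W
n=6: can move to 2, which is L ⇒ W
n=7: the only move is to 6(W), a W ⇒ L
n=8: can move to 7, which is L ⇒ W
n=9: moves to 3(W), 8(W); every one is W ⇒ L
n=10: can move to 9, which is L ⇒ W
n=11: the only move is to 10(W), a W ⇒ L
n=12: can move to 4, which is L ⇒ W
n=13: the only move is to 12(W), a W ⇒ L
n=14: can move to 13, which is L ⇒ W
n=15: moves to 5(W), 14(W); every one is W ⇒ L
n=16: can move to 15, which is L ⇒ W
n=17: the only move is to 16(W), a W ⇒ L
n=18: can move to 17, which is L ⇒ W
n=19: the only move is to 18(W), a W ⇒ L
Reading off the rows marked L gives the requested list; there are 10 such values of n.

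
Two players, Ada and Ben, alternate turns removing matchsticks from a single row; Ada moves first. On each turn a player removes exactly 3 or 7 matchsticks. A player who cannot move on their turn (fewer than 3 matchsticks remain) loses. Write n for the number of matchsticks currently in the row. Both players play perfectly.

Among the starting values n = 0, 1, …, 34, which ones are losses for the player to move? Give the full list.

0, 1, 2, 6, 10, 11, 12, 16, 20, 21, 22, 26, 30, 31, 32

Positions with no move are L. A position that does have a move is losing for the player to move precisely when every available move leads to a winning position for the opponent. Fill in the labels:
n=0: no move → L
n=1: no move → L
n=2: no move → L
n=3: W (go to 0, an L position)
n=4: W (go to 1, an L position)
n=5: W (go to 2, an L position)
n=6: L (sole option 3(W) is W)
n=7: W (go to 0, an L position)
n=8: W (go to 1, an L position)
n=9: W (go to 6, an L position)
n=10: L (options 7(W), 3(W) are all W)
n=11: L (options 8(W), 4(W) are all W)
n=12: L (options 9(W), 5(W) are all W)
n=13: W (go to 10, an L position)
n=14: W (go to 11, an L position)
n=15: W (go to 12, an L position)
n=16: L (options 13(W), 9(W) are all W)
n=17: W (go to 10, an L position)
n=18: W (go to 11, an L position)
n=19: W (go to 16, an L position)
n=20: L (options 17(W), 13(W) are all W)
n=21: L (options 18(W), 14(W) are all W)
n=22: L (options 19(W), 15(W) are all W)
n=23: W (go to 20, an L position)
n=24: W (go to 21, an L position)
n=25: W (go to 22, an L position)
n=26: L (options 23(W), 19(W) are all W)
n=27: W (go to 20, an L position)
n=28: W (go to 21, an L position)
n=29: W (go to 26, an L position)
n=30: L (options 27(W), 23(W) are all W)
n=31: L (options 28(W), 24(W) are all W)
n=32: L (options 29(W), 25(W) are all W)
n=33: W (go to 30, an L position)
n=34: W (go to 31, an L position)
Reading off the rows marked L gives the requested list; there are 15 such values of n.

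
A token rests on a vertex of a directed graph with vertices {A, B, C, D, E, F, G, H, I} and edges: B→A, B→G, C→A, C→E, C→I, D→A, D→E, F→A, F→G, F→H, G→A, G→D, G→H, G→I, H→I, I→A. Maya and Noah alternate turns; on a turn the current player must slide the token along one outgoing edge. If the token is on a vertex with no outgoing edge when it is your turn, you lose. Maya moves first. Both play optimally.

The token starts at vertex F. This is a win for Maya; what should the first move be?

Compute win/loss labels from the base case upward. A position with no move is L. Any other position is W if it can reach an L in one move, else L.
Every edge goes from a vertex to one that appears earlier in the order E, A, I, C, D, H, G, B, F, so processing vertices in that order labels each vertex after all of its successors.
E: no outgoing edge → L
A: no outgoing edge → L
I: →A(L), so W
C: →A(L), so W
D: →A(L), so W
H: →I(W) only, which is W, so L
G: →H(L), so W
B: →A(L), so W
F: →H(L), so W
From F, the L positions reachable in one move are: H, A. Any move reaching one of these is winning.

Move to H.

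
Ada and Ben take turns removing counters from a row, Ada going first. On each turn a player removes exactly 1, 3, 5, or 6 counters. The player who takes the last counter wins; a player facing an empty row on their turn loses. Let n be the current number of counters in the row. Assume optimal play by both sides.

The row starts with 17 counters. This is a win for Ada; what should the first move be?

Remove 6, leaving 11.

Classify positions by backward induction: terminal positions (no move available) are L. From any other position, the mover wins iff some move reaches an L.
n=0: no move → L
n=1: W (go to 0, an L position)
n=2: L (sole option 1(W) is W)
n=3: W (go to 2, an L position)
n=4: L (options 3(W), 1(W) are all W)
n=5: W (go to 4, an L position)
n=6: W (go to 0, an L position)
n=7: W (go to 4, an L position)
n=8: W (go to 2, an L position)
n=9: W (go to 4, an L position)
n=10: W (go to 4, an L position)
n=11: L (options 10(W), 8(W), 6(W), 5(W) are all W)
n=12: W (go to 11, an L position)
n=13: L (options 12(W), 10(W), 8(W), 7(W) are all W)
n=14: W (go to 13, an L position)
n=15: L (options 14(W), 12(W), 10(W), 9(W) are all W)
n=16: W (go to 15, an L position)
n=17: W (go to 11, an L position)
From 17, the L positions reachable in one move are: 11.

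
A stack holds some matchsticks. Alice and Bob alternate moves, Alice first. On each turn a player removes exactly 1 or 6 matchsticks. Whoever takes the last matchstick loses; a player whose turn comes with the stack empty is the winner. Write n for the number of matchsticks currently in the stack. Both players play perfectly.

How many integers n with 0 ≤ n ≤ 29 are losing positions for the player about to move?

13

Label each position W (a win for the player to move) or L (a loss). A position with no legal move is W; any other position is W exactly when some move reaches an L, and L when every move reaches a W.
n=0: no move; the opponent has just taken the last matchstick and therefore loses → W
n=1: the only move is to 0(W), a W ⇒ L
n=2: can move to 1, which is L ⇒ W
n=3: the only move is to 2(W), a W ⇒ L
n=4: can move to 3, which is L ⇒ W
n=5: the only move is to 4(W), a W ⇒ L
n=6: can move to 5, which is L ⇒ W
n=7: can move to 1, which is L ⇒ W
n=8: moves to 7(W), 2(W); every one is W ⇒ L
n=9: can move to 8, which is L ⇒ W
n=10: moves to 9(W), 4(W); every one is W ⇒ L
n=11: can move to 10, which is L ⇒ W
n=12: moves to 11(W), 6(W); every one is W ⇒ L
n=13: can move to 12, which is L ⇒ W
n=14: can move to 8, which is L ⇒ W
n=15: moves to 14(W), 9(W); every one is W ⇒ L
n=16: can move to 15, which is L ⇒ W
n=17: moves to 16(W), 11(W); every one is W ⇒ L
n=18: can move to 17, which is L ⇒ W
n=19: moves to 18(W), 13(W); every one is W ⇒ L
n=20: can move to 19, which is L ⇒ W
n=21: can move to 15, which is L ⇒ W
n=22: moves to 21(W), 16(W); every one is W ⇒ L
n=23: can move to 22, which is L ⇒ W
n=24: moves to 23(W), 18(W); every one is W ⇒ L
n=25: can move to 24, which is L ⇒ W
n=26: moves to 25(W), 20(W); every one is W ⇒ L
n=27: can move to 26, which is L ⇒ W
n=28: can move to 22, which is L ⇒ W
n=29: moves to 28(W), 23(W); every one is W ⇒ L
L entries with 0 ≤ n ≤ 29: n = 1, 3, 5, 8, 10, 12, 15, 17, 19, 22, 24, 26, 29; that makes 13.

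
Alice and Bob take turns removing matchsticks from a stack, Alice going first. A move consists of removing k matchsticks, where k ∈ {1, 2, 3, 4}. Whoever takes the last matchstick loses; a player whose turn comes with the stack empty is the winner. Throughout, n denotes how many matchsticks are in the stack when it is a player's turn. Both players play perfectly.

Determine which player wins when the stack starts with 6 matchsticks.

Bob wins.

Compute win/loss labels from the base case upward. A position with no move is W. Any other position is W if it can reach an L in one move, else L.
n=0: no move; the opponent has just taken the last matchstick and therefore loses → W
n=1: →0(W) only, which is W, so L
n=2: →1(L), so W
n=3: →1(L), so W
n=4: →1(L), so W
n=5: →1(L), so W
n=6: →5(W), 4(W), 3(W), 2(W) — all W, so L
Every move from 6 reaches a W position, so the mover loses.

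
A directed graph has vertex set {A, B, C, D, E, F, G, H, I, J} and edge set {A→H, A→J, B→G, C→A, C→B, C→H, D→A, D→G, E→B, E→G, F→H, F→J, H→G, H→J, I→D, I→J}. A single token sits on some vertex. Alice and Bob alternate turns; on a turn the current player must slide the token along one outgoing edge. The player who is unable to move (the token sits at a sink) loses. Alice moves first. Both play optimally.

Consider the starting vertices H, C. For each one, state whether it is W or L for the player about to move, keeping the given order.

Positions with no move are L. A position that does have a move is losing for the player to move precisely when every available move leads to a winning position for the opponent. Fill in the labels:
Every edge goes from a vertex to one that appears earlier in the order J, G, H, B, A, D, C, I, F, E, so processing vertices in that order labels each vertex after all of its successors.
J: no outgoing edge → L
G: no outgoing edge → L
H: →G(L), so W
B: →G(L), so W
A: →J(L), so W
D: →G(L), so W
C: →A(W), B(W), H(W) — all W, so L
I: →J(L), so W
F: →J(L), so W
E: →G(L), so W

H: W, C: L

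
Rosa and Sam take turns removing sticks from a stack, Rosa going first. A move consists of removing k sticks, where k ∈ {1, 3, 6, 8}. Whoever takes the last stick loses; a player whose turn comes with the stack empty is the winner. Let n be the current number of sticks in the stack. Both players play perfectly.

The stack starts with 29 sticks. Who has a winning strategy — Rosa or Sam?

Label each position W (a win for the player to move) or L (a loss). A position with no legal move is W; any other position is W exactly when some move reaches an L, and L when every move reaches a W.
n=0: no move; the opponent has just taken the last stick and therefore loses → W
n=1: L (sole option 0(W) is W)
n=2: W (go to 1, an L position)
n=3: L (options 2(W), 0(W) are all W)
n=4: W (go to 3, an L position)
n=5: L (options 4(W), 2(W) are all W)
n=6: W (go to 5, an L position)
n=7: W (go to 1, an L position)
n=8: W (go to 5, an L position)
n=9: W (go to 3, an L position)
n=10: L (options 9(W), 7(W), 4(W), 2(W) are all W)
n=11: W (go to 10, an L position)
n=12: L (options 11(W), 9(W), 6(W), 4(W) are all W)
n=13: W (go to 12, an L position)
n=14: L (options 13(W), 11(W), 8(W), 6(W) are all W)
n=15: W (go to 14, an L position)
n=16: W (go to 10, an L position)
n=17: W (go to 14, an L position)
n=18: W (go to 12, an L position)
n=19: L (options 18(W), 16(W), 13(W), 11(W) are all W)
n=20: W (go to 19, an L position)
n=21: L (options 20(W), 18(W), 15(W), 13(W) are all W)
n=22: W (go to 21, an L position)
n=23: L (options 22(W), 20(W), 17(W), 15(W) are all W)
n=24: W (go to 23, an L position)
n=25: W (go to 19, an L position)
n=26: W (go to 23, an L position)
n=27: W (go to 21, an L position)
n=28: L (options 27(W), 25(W), 22(W), 20(W) are all W)
n=29: W (go to 28, an L position)
The starting position 29 is W: Rosa should remove 1, leaving 28, handing over an L position.

Rosa wins.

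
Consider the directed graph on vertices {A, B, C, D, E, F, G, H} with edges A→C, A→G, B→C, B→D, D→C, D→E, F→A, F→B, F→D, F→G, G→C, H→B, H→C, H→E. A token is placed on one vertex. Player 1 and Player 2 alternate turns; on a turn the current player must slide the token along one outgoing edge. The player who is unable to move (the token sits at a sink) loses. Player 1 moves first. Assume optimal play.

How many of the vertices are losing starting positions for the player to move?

Build the W/L table. Terminal = L. A non-terminal position is W if it has a move to some L; otherwise it is L.
Every edge goes from a vertex to one that appears earlier in the order C, E, D, B, G, A, H, F, so processing vertices in that order labels each vertex after all of its successors.
C: no outgoing edge → L
E: no outgoing edge → L
D: can move to E, which is L ⇒ W
B: can move to C, which is L ⇒ W
G: can move to C, which is L ⇒ W
A: can move to C, which is L ⇒ W
H: can move to E, which is L ⇒ W
F: moves to A(W), G(W), B(W), D(W); every one is W ⇒ L
The L vertices are C, E, F; that is 3 in all.

3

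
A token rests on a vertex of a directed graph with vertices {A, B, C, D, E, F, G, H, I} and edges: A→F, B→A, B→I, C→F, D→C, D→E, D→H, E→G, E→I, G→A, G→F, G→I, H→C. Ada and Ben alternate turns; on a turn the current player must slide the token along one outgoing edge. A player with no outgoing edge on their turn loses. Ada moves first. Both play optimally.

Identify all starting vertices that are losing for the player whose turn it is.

Classify positions by backward induction: terminal positions (no move available) are L. From any other position, the mover wins iff some move reaches an L.
Every edge goes from a vertex to one that appears earlier in the order F, I, A, G, E, B, C, H, D, so processing vertices in that order labels each vertex after all of its successors.
F: no outgoing edge → L
I: no outgoing edge → L
A: →F(L), so W
G: →I(L), so W
E: →I(L), so W
B: →I(L), so W
C: →F(L), so W
H: →C(W) only, which is W, so L
D: →H(L), so W
Reading off the rows marked L gives the requested list; there are 3 such vertices.

F, H, I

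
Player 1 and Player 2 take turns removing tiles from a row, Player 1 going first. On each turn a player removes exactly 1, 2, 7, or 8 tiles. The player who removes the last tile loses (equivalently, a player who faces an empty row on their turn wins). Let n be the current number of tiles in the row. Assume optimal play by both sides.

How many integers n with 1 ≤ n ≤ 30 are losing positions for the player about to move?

10

Build the W/L table. Terminal = W. A non-terminal position is W if it has a move to some L; otherwise it is L.
n=0: no move; the opponent has just taken the last tile and therefore loses → W
n=1: only reaches 0(W), which is W → L
n=2: reaches L-position 1 → W
n=3: reaches L-position 1 → W
n=4: only reaches 3(W), 2(W), all W → L
n=5: reaches L-position 4 → W
n=6: reaches L-position 4 → W
n=7: only reaches 6(W), 5(W), 0(W), all W → L
n=8: reaches L-position 7 → W
n=9: reaches L-position 7 → W
n=10: only reaches 9(W), 8(W), 3(W), 2(W), all W → L
n=11: reaches L-position 10 → W
n=12: reaches L-position 10 → W
n=13: only reaches 12(W), 11(W), 6(W), 5(W), all W → L
n=14: reaches L-position 13 → W
n=15: reaches L-position 13 → W
n=16: only reaches 15(W), 14(W), 9(W), 8(W), all W → L
n=17: reaches L-position 16 → W
n=18: reaches L-position 16 → W
n=19: only reaches 18(W), 17(W), 12(W), 11(W), all W → L
n=20: reaches L-position 19 → W
n=21: reaches L-position 19 → W
n=22: only reaches 21(W), 20(W), 15(W), 14(W), all W → L
n=23: reaches L-position 22 → W
n=24: reaches L-position 22 → W
n=25: only reaches 24(W), 23(W), 18(W), 17(W), all W → L
n=26: reaches L-position 25 → W
n=27: reaches L-position 25 → W
n=28: only reaches 27(W), 26(W), 21(W), 20(W), all W → L
n=29: reaches L-position 28 → W
n=30: reaches L-position 28 → W
L entries with 1 ≤ n ≤ 30 (the range starts at n=1): n = 1, 4, 7, 10, 13, 16, 19, 22, 25, 28; that makes 10.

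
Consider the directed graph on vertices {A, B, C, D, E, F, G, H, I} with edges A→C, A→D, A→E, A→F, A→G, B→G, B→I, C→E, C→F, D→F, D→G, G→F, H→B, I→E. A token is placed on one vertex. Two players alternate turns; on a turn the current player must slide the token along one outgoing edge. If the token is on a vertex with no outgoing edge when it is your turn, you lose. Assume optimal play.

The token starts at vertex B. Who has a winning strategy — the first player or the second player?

The second player wins.

Build the W/L table. Terminal = L. A non-terminal position is W if it has a move to some L; otherwise it is L.
Every edge goes from a vertex to one that appears earlier in the order E, F, G, I, D, C, A, B, H, so processing vertices in that order labels each vertex after all of its successors.
E: no outgoing edge → L
F: no outgoing edge → L
G: →F(L), so W
I: →E(L), so W
D: →F(L), so W
C: →F(L), so W
A: →F(L), so W
B: →I(W), G(W) — all W, so L
H: →B(L), so W
The starting position B is L: whatever the player to move does, the opponent receives a W position.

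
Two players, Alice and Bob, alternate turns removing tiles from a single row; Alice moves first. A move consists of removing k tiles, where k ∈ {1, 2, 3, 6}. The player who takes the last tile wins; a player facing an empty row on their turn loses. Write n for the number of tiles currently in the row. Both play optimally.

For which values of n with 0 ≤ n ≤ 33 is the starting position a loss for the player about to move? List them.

0, 4, 8, 12, 16, 20, 24, 28, 32

Classify positions by backward induction: terminal positions (no move available) are L. From any other position, the mover wins iff some move reaches an L.
n=0: no move → L
n=1: reaches L-position 0 → W
n=2: reaches L-position 0 → W
n=3: reaches L-position 0 → W
n=4: only reaches 3(W), 2(W), 1(W), all W → L
n=5: reaches L-position 4 → W
n=6: reaches L-position 4 → W
n=7: reaches L-position 4 → W
n=8: only reaches 7(W), 6(W), 5(W), 2(W), all W → L
n=9: reaches L-position 8 → W
n=10: reaches L-position 8 → W
n=11: reaches L-position 8 → W
n=12: only reaches 11(W), 10(W), 9(W), 6(W), all W → L
n=13: reaches L-position 12 → W
n=14: reaches L-position 12 → W
n=15: reaches L-position 12 → W
n=16: only reaches 15(W), 14(W), 13(W), 10(W), all W → L
n=17: reaches L-position 16 → W
n=18: reaches L-position 16 → W
n=19: reaches L-position 16 → W
n=20: only reaches 19(W), 18(W), 17(W), 14(W), all W → L
n=21: reaches L-position 20 → W
n=22: reaches L-position 20 → W
n=23: reaches L-position 20 → W
n=24: only reaches 23(W), 22(W), 21(W), 18(W), all W → L
n=25: reaches L-position 24 → W
n=26: reaches L-position 24 → W
n=27: reaches L-position 24 → W
n=28: only reaches 27(W), 26(W), 25(W), 22(W), all W → L
n=29: reaches L-position 28 → W
n=30: reaches L-position 28 → W
n=31: reaches L-position 28 → W
n=32: only reaches 31(W), 30(W), 29(W), 26(W), all W → L
n=33: reaches L-position 32 → W
Reading off the rows marked L gives the requested list; there are 9 such values of n.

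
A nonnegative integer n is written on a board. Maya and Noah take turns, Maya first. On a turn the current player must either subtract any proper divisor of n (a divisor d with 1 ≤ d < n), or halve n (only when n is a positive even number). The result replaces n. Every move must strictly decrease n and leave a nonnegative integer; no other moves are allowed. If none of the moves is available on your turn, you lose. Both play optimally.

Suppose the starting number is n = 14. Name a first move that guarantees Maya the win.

Move to 7.

Build the W/L table. Terminal = L. A non-terminal position is W if it has a move to some L; otherwise it is L.
n=0: no move → L
n=1: no move → L
n=2: reaches L-position 1 → W
n=3: only reaches 2(W), which is W → L
n=4: reaches L-position 3 → W
n=5: only reaches 4(W), which is W → L
n=6: reaches L-position 3 → W
n=7: only reaches 6(W), which is W → L
n=8: reaches L-position 7 → W
n=9: only reaches 6(W), 8(W), all W → L
n=10: reaches L-position 5 → W
n=11: only reaches 10(W), which is W → L
n=12: reaches L-position 9 → W
n=13: only reaches 12(W), which is W → L
n=14: reaches L-position 7 → W
From 14, the L positions reachable in one move are: 7, 13. Any move reaching one of these is winning.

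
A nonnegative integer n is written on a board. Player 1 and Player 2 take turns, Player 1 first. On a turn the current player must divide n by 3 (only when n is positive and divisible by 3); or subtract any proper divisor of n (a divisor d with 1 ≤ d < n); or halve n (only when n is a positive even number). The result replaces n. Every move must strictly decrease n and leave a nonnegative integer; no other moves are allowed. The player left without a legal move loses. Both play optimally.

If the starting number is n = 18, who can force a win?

Positions with no move are L. A position that does have a move is losing for the player to move precisely when every available move leads to a winning position for the opponent. Fill in the labels:
n=0: no move → L
n=1: no move → L
n=2: →1(L), so W
n=3: →1(L), so W
n=4: →2(W), 3(W) — all W, so L
n=5: →4(L), so W
n=6: →4(L), so W
n=7: →6(W) only, which is W, so L
n=8: →4(L), so W
n=9: →3(W), 6(W), 8(W) — all W, so L
n=10: →9(L), so W
n=11: →10(W) only, which is W, so L
n=12: →4(L), so W
n=13: →12(W) only, which is W, so L
n=14: →7(L), so W
n=15: →5(W), 10(W), 12(W), 14(W) — all W, so L
n=16: →15(L), so W
n=17: →16(W) only, which is W, so L
n=18: →9(L), so W
The starting position 18 is W: Player 1 should move to 9, handing over an L position.

Player 1 wins.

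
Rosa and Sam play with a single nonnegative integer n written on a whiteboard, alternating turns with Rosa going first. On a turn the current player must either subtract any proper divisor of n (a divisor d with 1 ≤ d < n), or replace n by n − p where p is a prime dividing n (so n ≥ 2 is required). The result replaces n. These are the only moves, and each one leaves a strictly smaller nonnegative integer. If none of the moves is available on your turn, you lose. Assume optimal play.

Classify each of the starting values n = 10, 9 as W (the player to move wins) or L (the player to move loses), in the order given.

10: W, 9: L

Use the standard recursion: the mover loses at a terminal position; elsewhere, the mover wins exactly when some move hands the opponent an L position.
n=0: no move → L
n=1: no move → L
n=2: can move to 0, which is L ⇒ W
n=3: can move to 0, which is L ⇒ W
n=4: moves to 2(W), 3(W); every one is W ⇒ L
n=5: can move to 0, which is L ⇒ W
n=6: can move to 4, which is L ⇒ W
n=7: can move to 0, which is L ⇒ W
n=8: can move to 4, which is L ⇒ W
n=9: moves to 6(W), 8(W); every one is W ⇒ L
n=10: can move to 9, which is L ⇒ W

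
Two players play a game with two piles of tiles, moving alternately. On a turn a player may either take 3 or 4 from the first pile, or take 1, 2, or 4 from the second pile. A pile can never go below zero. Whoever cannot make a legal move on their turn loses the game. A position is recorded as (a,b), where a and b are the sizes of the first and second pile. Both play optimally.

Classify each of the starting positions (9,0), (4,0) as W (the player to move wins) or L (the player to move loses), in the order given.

Positions with no move are L. A position that does have a move is losing for the player to move precisely when every available move leads to a winning position for the opponent. Fill in the labels:
No move ever increases a pile, so every position that can arise here has a ≤ 9 and b ≤ 0; it is enough to label the cells with 0 ≤ a ≤ 9 and 0 ≤ b ≤ 0.
Every move lowers a or b (never raises either), so fill the grid row by row in increasing a, and left to right within a row: each cell's successors are then already labelled.
      b=0
a=0:    L
a=1:    L
a=2:    L
a=3:    W
a=4:    W
a=5:    W
a=6:    W
a=7:    L
a=8:    L
a=9:    L
Cells with no legal move (terminal, hence L): (0,0), (1,0), (2,0).
The remaining L cells, each justified by listing all of its moves:
(7,0): only reaches (4,0)(W), (3,0)(W), all W → L
(8,0): only reaches (5,0)(W), (4,0)(W), all W → L
(9,0): only reaches (6,0)(W), (5,0)(W), all W → L
Every other cell has at least one move into one of the L cells above, so it is W.
(9,0): one of the L cells justified above, so L
(4,0): the move to (1,0) reaches an L cell, so W

(9,0): L, (4,0): W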